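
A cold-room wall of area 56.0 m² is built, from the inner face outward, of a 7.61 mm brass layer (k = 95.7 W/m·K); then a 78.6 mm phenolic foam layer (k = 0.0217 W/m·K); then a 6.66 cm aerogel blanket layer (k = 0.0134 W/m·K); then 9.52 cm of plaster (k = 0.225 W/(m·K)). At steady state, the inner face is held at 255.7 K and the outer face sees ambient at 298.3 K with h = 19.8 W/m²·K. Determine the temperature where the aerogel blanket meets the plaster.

T = 296.1 K

Series thermal resistances, inner to outer:
  R_brass = L/(kA) = 0.00761/(95.7·56.0) = 1.420×10^-6 K/W
  R_phenolic foam = L/(kA) = 0.0786/(0.0217·56.0) = 0.06468 K/W
  R_aerogel blanket = L/(kA) = 0.0666/(0.0134·56.0) = 0.08875 K/W
  R_plaster = L/(kA) = 0.0952/(0.225·56.0) = 0.007556 K/W
  R_conv,out = 1/(hA) = 1/(19.8·56.0) = 9.019×10^-4 K/W
ΣR = 1.420×10^-6 + 0.06468 + 0.08875 + 0.007556 + 9.019×10^-4 = 0.1619 K/W
Q = ΔT/ΣR = (255.7 K − 298.3 K)/0.1619 = -263.1 W
From the inner boundary to the aerogel blanket/plaster interface, ΣR_partial = 0.1534 K/W.
T_interface = T_in − Q·ΣR_partial = 255.7 K − (-263.1)(0.1534) = 296.1 K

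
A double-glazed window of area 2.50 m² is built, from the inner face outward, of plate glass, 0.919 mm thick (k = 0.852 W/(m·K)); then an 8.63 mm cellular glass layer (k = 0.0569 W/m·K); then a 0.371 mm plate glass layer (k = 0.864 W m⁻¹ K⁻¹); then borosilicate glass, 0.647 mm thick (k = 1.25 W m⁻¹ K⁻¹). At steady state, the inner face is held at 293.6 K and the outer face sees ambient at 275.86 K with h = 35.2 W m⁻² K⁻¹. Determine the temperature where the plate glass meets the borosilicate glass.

Treat each layer as a resistance in series:
  R_plate glass = L/(kA) = 9.19×10^-4/(0.852·2.50) = 4.315×10^-4 K/W
  R_cellular glass = L/(kA) = 0.00863/(0.0569·2.50) = 0.06067 K/W
  R_plate glass = L/(kA) = 3.71×10^-4/(0.864·2.50) = 1.718×10^-4 K/W
  R_borosilicate glass = L/(kA) = 6.47×10^-4/(1.25·2.50) = 2.070×10^-4 K/W
  R_conv,out = 1/(hA) = 1/(35.2·2.50) = 0.01136 K/W
ΣR = 4.315×10^-4 + 0.06067 + 1.718×10^-4 + 2.070×10^-4 + 0.01136 = 0.07284 K/W
Q = ΔT/ΣR = (293.6 K − 275.86 K)/0.07284 = 243.5 W
From the inner boundary to the plate glass/borosilicate glass interface, ΣR_partial = 0.06127 K/W.
T_interface = T_in − Q·ΣR_partial = 293.6 K − (243.5)(0.06127) = 278.68 K

T = 278.68 K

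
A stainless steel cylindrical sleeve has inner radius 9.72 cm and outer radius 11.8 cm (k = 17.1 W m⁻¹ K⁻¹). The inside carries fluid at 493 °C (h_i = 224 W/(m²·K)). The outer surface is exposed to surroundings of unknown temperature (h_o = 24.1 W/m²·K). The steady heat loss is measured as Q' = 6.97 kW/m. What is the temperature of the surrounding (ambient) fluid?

Series resistances:
  R'_conv,in = 1/(2πr h) = 1/(2π·0.0972·224) = 0.007310 m·K/W
  R'_stainless steel = ln(0.118/0.0972)/(2πk) = 0.1939/(2π·17.1) = 0.001805 m·K/W
  R'_conv,out = 1/(2πr h) = 1/(2π·0.118·24.1) = 0.05597 m·K/W
ΣR = 0.06508 m·K/W
ΔT = Q'·ΣR = 6970 × 0.06508 = 453.6 K
Heat flows outward, so T_out = T_in − ΔT = 493 − 453.6 = 39.4 °C

T_out = 39.4 °C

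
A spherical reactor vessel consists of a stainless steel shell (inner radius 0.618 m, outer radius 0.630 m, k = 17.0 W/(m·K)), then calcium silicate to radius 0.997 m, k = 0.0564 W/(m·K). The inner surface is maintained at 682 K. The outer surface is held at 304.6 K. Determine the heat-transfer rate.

Series thermal resistances, inner to outer:
  R_stainless steel = (1/0.618 − 1/0.630)/(4πk) = 0.03082/(4π·17.0) = 1.443×10^-4 K/W
  R_calcium silicate = (1/0.630 − 1/0.997)/(4πk) = 0.5843/(4π·0.0564) = 0.8244 K/W
ΣR = 1.443×10^-4 + 0.8244 = 0.8245 K/W
Q = ΔT/ΣR = (682 K − 304.6 K)/0.8245 = 458 W

Q = 458 W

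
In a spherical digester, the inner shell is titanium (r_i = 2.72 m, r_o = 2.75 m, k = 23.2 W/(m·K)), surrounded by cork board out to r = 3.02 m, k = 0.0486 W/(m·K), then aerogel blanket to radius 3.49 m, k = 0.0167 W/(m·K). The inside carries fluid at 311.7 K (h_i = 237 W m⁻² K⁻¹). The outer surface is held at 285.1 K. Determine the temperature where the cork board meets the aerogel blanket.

T = 306.4 K

Series thermal resistances, inner to outer:
  R_conv,in = 1/(4πr²h) = 1/(4π·2.72²·237) = 4.538×10^-5 K/W
  R_titanium = (1/2.72 − 1/2.75)/(4πk) = 0.004011/(4π·23.2) = 1.376×10^-5 K/W
  R_cork board = (1/2.75 − 1/3.02)/(4πk) = 0.03251/(4π·0.0486) = 0.05323 K/W
  R_aerogel blanket = (1/3.02 − 1/3.49)/(4πk) = 0.04459/(4π·0.0167) = 0.2125 K/W
ΣR = 4.538×10^-5 + 1.376×10^-5 + 0.05323 + 0.2125 = 0.2658 K/W
Q = ΔT/ΣR = (311.7 K − 285.1 K)/0.2658 = 100.1 W
From the inner boundary to the cork board/aerogel blanket interface, ΣR_partial = 0.05329 K/W.
T_interface = T_in − Q·ΣR_partial = 311.7 K − (100.1)(0.05329) = 306.4 K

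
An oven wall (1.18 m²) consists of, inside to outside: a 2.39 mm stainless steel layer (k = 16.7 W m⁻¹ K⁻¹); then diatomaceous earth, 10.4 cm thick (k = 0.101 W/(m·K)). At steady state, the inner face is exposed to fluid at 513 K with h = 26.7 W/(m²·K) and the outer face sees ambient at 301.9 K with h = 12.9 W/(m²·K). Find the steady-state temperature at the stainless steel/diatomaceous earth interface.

T = 506 K

Resistance network (inner→outer):
  R_conv,in = 1/(hA) = 1/(26.7·1.18) = 0.03174 K/W
  R_stainless steel = L/(kA) = 0.00239/(16.7·1.18) = 1.213×10^-4 K/W
  R_diatomaceous earth = L/(kA) = 0.104/(0.101·1.18) = 0.8726 K/W
  R_conv,out = 1/(hA) = 1/(12.9·1.18) = 0.06569 K/W
ΣR = 0.03174 + 1.213×10^-4 + 0.8726 + 0.06569 = 0.9702 K/W
Q = ΔT/ΣR = (513 K − 301.9 K)/0.9702 = 217.6 W
From the inner boundary to the stainless steel/diatomaceous earth interface, ΣR_partial = 0.03186 K/W.
T_interface = T_in − Q·ΣR_partial = 513 K − (217.6)(0.03186) = 506 K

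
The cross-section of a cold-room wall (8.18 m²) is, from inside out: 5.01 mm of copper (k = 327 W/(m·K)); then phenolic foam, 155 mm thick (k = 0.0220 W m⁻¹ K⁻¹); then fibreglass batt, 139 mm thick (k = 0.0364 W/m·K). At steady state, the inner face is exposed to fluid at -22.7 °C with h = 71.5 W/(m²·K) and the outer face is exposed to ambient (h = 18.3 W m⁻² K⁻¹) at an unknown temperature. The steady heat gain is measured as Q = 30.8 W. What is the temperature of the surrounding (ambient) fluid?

Series resistances:
  R_conv,in = 1/(hA) = 1/(71.5·8.18) = 0.001710 K/W
  R_copper = L/(kA) = 0.00501/(327·8.18) = 1.873×10^-6 K/W
  R_phenolic foam = L/(kA) = 0.155/(0.0220·8.18) = 0.8613 K/W
  R_fibreglass batt = L/(kA) = 0.139/(0.0364·8.18) = 0.4668 K/W
  R_conv,out = 1/(hA) = 1/(18.3·8.18) = 0.006680 K/W
ΣR = 1.337 K/W
ΔT = Q·ΣR = 30.8 × 1.337 = 41.18 K
Heat flows inward, so T_out = T_in + ΔT = -22.7 + 41.18 = 18.5 °C

T_out = 18.5 °C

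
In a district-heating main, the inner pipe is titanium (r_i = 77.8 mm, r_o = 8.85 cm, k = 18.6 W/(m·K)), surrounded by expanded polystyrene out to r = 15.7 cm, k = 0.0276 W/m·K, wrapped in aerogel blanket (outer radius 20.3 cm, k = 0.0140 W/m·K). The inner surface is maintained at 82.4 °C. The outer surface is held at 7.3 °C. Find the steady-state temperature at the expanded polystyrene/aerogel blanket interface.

T = 42.5 °C

Treat each layer as a resistance in series:
  R'_titanium = ln(0.0885/0.0778)/(2πk) = 0.1289/(2π·18.6) = 0.001103 m·K/W
  R'_expanded polystyrene = ln(0.157/0.0885)/(2πk) = 0.5732/(2π·0.0276) = 3.306 m·K/W
  R'_aerogel blanket = ln(0.203/0.157)/(2πk) = 0.2570/(2π·0.0140) = 2.921 m·K/W
ΣR = 0.001103 + 3.306 + 2.921 = 6.228 m·K/W
Q' = ΔT/ΣR = (82.4 °C − 7.3 °C)/6.228 = 12.06 W/m
From the inner boundary to the expanded polystyrene/aerogel blanket interface, ΣR_partial = 3.307 m·K/W.
T_interface = T_in − Q'·ΣR_partial = 82.4 °C − (12.06)(3.307) = 42.5 °C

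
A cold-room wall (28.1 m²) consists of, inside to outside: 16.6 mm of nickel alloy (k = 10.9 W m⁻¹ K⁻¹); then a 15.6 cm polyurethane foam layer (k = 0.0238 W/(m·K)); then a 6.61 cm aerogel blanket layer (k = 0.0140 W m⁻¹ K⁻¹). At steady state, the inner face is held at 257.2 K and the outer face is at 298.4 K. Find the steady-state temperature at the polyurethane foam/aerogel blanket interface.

Treat each layer as a resistance in series:
  R_nickel alloy = L/(kA) = 0.0166/(10.9·28.1) = 5.420×10^-5 K/W
  R_polyurethane foam = L/(kA) = 0.156/(0.0238·28.1) = 0.2333 K/W
  R_aerogel blanket = L/(kA) = 0.0661/(0.0140·28.1) = 0.1680 K/W
ΣR = 5.420×10^-5 + 0.2333 + 0.1680 = 0.4014 K/W
Q = ΔT/ΣR = (257.2 K − 298.4 K)/0.4014 = -102.6 W
From the inner boundary to the polyurethane foam/aerogel blanket interface, ΣR_partial = 0.2334 K/W.
T_interface = T_in − Q·ΣR_partial = 257.2 K − (-102.6)(0.2334) = 281.15 K

T = 281.15 K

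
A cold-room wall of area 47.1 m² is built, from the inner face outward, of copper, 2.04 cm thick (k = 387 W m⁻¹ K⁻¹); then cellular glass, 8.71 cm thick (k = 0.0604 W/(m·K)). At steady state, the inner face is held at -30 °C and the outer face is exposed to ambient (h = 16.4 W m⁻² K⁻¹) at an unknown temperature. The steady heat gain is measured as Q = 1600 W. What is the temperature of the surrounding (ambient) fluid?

Sum the resistances:
  R_copper = L/(kA) = 0.0204/(387·47.1) = 1.119×10^-6 K/W
  R_cellular glass = L/(kA) = 0.0871/(0.0604·47.1) = 0.03062 K/W
  R_conv,out = 1/(hA) = 1/(16.4·47.1) = 0.001295 K/W
ΣR = 0.03191 K/W
ΔT = Q·ΣR = 1600 × 0.03191 = 51.06 K
Heat flows inward, so T_out = T_in + ΔT = -30 + 51.06 = 21.1 °C

T_out = 21.1 °C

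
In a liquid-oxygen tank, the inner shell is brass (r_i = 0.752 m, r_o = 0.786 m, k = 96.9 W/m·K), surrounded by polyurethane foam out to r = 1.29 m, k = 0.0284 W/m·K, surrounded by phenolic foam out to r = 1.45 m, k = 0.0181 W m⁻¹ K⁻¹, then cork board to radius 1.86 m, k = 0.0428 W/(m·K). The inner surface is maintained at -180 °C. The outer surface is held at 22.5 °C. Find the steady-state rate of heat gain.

Series thermal resistances, inner to outer:
  R_brass = (1/0.752 − 1/0.786)/(4πk) = 0.05752/(4π·96.9) = 4.724×10^-5 K/W
  R_polyurethane foam = (1/0.786 − 1/1.29)/(4πk) = 0.4971/(4π·0.0284) = 1.393 K/W
  R_phenolic foam = (1/1.29 − 1/1.45)/(4πk) = 0.08554/(4π·0.0181) = 0.3761 K/W
  R_cork board = (1/1.45 − 1/1.86)/(4πk) = 0.1520/(4π·0.0428) = 0.2827 K/W
ΣR = 4.724×10^-5 + 1.393 + 0.3761 + 0.2827 = 2.052 K/W
Q = ΔT/ΣR = (-180 °C − 22.5 °C)/2.052 = -98.7 W
(Negative Q ⇒ heat flows inward; heat gain = 98.7 W.)

Q = 98.7 W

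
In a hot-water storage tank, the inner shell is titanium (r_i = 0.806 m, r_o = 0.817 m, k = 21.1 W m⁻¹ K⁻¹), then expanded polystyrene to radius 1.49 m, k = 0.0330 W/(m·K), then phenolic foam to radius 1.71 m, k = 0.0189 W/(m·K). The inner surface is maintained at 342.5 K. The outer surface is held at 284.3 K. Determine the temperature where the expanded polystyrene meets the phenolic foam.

Resistance network (inner→outer):
  R_titanium = (1/0.806 − 1/0.817)/(4πk) = 0.01670/(4π·21.1) = 6.300×10^-5 K/W
  R_expanded polystyrene = (1/0.817 − 1/1.49)/(4πk) = 0.5528/(4π·0.0330) = 1.333 K/W
  R_phenolic foam = (1/1.49 − 1/1.71)/(4πk) = 0.08635/(4π·0.0189) = 0.3636 K/W
ΣR = 6.300×10^-5 + 1.333 + 0.3636 = 1.697 K/W
Q = ΔT/ΣR = (342.5 K − 284.3 K)/1.697 = 34.30 W
From the inner boundary to the expanded polystyrene/phenolic foam interface, ΣR_partial = 1.333 K/W.
T_interface = T_in − Q·ΣR_partial = 342.5 K − (34.30)(1.333) = 296.8 K

T = 296.8 K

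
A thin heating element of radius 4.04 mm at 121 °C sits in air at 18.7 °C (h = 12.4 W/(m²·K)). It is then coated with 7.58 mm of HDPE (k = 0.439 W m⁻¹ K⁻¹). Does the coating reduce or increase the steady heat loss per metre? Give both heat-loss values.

Critical radius for a cylinder: r_cr = k/h = 0.0354 m = 3.54 cm.
Outer radius after coating: r₂ = 0.00404 + 0.00758 = 0.01162 m.
Since r₁ < r_cr and r₂ ≤ r_cr, the coating moves toward the maximum at r_cr — heat loss rises.
Bare: R = 1/(2πr₁h) = 3.177 m·K/W; Q = 102.3/3.177 = 32.2 W/m.
Coated: R = R_cond + R_conv = 1.488 m·K/W; Q = 102.3/1.488 = 68.8 W/m.

increases: 32.2 → 68.8 W/m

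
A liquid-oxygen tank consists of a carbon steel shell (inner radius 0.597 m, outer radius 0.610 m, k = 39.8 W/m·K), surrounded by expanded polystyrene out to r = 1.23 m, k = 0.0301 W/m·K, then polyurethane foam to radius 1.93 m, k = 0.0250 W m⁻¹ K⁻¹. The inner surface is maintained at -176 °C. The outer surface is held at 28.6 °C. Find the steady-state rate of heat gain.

Q = 65.5 W

Series thermal resistances, inner to outer:
  R_carbon steel = (1/0.597 − 1/0.610)/(4πk) = 0.03570/(4π·39.8) = 7.138×10^-5 K/W
  R_expanded polystyrene = (1/0.610 − 1/1.23)/(4πk) = 0.8263/(4π·0.0301) = 2.185 K/W
  R_polyurethane foam = (1/1.23 − 1/1.93)/(4πk) = 0.2949/(4π·0.0250) = 0.9386 K/W
ΣR = 7.138×10^-5 + 2.185 + 0.9386 = 3.124 K/W
Q = ΔT/ΣR = (-176 °C − 28.6 °C)/3.124 = -65.5 W
(Negative Q ⇒ heat flows inward; heat gain = 65.5 W.)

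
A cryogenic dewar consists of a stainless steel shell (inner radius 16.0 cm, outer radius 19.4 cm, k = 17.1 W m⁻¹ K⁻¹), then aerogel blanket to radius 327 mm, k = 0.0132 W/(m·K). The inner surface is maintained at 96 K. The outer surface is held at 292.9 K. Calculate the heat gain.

Q = 15.6 W

Series thermal resistances, inner to outer:
  R_stainless steel = (1/0.160 − 1/0.194)/(4πk) = 1.095/(4π·17.1) = 0.005097 K/W
  R_aerogel blanket = (1/0.194 − 1/0.327)/(4πk) = 2.097/(4π·0.0132) = 12.64 K/W
ΣR = 0.005097 + 12.64 = 12.65 K/W
Q = ΔT/ΣR = (96 K − 292.9 K)/12.65 = -15.6 W
(Negative Q ⇒ heat flows inward; heat gain = 15.6 W.)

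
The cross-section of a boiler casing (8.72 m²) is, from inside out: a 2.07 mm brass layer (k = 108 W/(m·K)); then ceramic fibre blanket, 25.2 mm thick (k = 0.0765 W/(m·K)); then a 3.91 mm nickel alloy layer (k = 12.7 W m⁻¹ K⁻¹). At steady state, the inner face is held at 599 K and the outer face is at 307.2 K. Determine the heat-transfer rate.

Q = 7720 W

Treat each layer as a resistance in series:
  R_brass = L/(kA) = 0.00207/(108·8.72) = 2.198×10^-6 K/W
  R_ceramic fibre blanket = L/(kA) = 0.0252/(0.0765·8.72) = 0.03778 K/W
  R_nickel alloy = L/(kA) = 0.00391/(12.7·8.72) = 3.531×10^-5 K/W
ΣR = 2.198×10^-6 + 0.03778 + 3.531×10^-5 = 0.03782 K/W
Q = ΔT/ΣR = (599 K − 307.2 K)/0.03782 = 7720 W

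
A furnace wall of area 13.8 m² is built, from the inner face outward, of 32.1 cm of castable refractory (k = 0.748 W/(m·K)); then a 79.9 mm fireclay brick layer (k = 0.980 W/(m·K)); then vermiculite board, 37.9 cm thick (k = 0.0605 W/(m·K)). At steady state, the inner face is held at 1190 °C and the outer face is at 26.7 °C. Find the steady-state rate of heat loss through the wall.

Series thermal resistances, inner to outer:
  R_castable refractory = L/(kA) = 0.321/(0.748·13.8) = 0.03110 K/W
  R_fireclay brick = L/(kA) = 0.0799/(0.980·13.8) = 0.005908 K/W
  R_vermiculite board = L/(kA) = 0.379/(0.0605·13.8) = 0.4539 K/W
ΣR = 0.03110 + 0.005908 + 0.4539 = 0.4909 K/W
Q = ΔT/ΣR = (1190 °C − 26.7 °C)/0.4909 = 2370 W

Q = 2.37 kW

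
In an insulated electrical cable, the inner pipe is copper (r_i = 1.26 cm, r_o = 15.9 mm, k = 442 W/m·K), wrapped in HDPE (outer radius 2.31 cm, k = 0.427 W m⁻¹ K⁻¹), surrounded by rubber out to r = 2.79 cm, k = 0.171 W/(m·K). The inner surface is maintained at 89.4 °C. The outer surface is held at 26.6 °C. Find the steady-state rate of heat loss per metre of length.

Treat each layer as a resistance in series:
  R'_copper = ln(0.0159/0.0126)/(2πk) = 0.2326/(2π·442) = 8.376×10^-5 m·K/W
  R'_HDPE = ln(0.0231/0.0159)/(2πk) = 0.3735/(2π·0.427) = 0.1392 m·K/W
  R'_rubber = ln(0.0279/0.0231)/(2πk) = 0.1888/(2π·0.171) = 0.1757 m·K/W
ΣR = 8.376×10^-5 + 0.1392 + 0.1757 = 0.3150 m·K/W
Q' = ΔT/ΣR = (89.4 °C − 26.6 °C)/0.3150 = 199 W/m

Q' = 199 W/m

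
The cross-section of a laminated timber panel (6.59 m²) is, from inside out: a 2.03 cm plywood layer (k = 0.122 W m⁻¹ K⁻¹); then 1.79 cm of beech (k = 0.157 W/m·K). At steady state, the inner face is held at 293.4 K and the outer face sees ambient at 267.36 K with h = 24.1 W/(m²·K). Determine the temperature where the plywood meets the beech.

T = 279.94 K

Treat each layer as a resistance in series:
  R_plywood = L/(kA) = 0.0203/(0.122·6.59) = 0.02525 K/W
  R_beech = L/(kA) = 0.0179/(0.157·6.59) = 0.01730 K/W
  R_conv,out = 1/(hA) = 1/(24.1·6.59) = 0.006296 K/W
ΣR = 0.02525 + 0.01730 + 0.006296 = 0.04885 K/W
Q = ΔT/ΣR = (293.4 K − 267.36 K)/0.04885 = 533.1 W
From the inner boundary to the plywood/beech interface, ΣR_partial = 0.02525 K/W.
T_interface = T_in − Q·ΣR_partial = 293.4 K − (533.1)(0.02525) = 279.94 K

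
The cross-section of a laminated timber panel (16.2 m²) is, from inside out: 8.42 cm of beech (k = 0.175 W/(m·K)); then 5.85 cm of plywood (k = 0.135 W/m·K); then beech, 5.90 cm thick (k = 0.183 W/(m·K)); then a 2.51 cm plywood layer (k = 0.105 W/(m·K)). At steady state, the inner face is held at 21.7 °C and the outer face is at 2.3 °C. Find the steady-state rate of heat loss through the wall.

Q = 213 W

Resistance network (inner→outer):
  R_beech = L/(kA) = 0.0842/(0.175·16.2) = 0.02970 K/W
  R_plywood = L/(kA) = 0.0585/(0.135·16.2) = 0.02675 K/W
  R_beech = L/(kA) = 0.0590/(0.183·16.2) = 0.01990 K/W
  R_plywood = L/(kA) = 0.0251/(0.105·16.2) = 0.01476 K/W
ΣR = 0.02970 + 0.02675 + 0.01990 + 0.01476 = 0.09111 K/W
Q = ΔT/ΣR = (21.7 °C − 2.3 °C)/0.09111 = 213 W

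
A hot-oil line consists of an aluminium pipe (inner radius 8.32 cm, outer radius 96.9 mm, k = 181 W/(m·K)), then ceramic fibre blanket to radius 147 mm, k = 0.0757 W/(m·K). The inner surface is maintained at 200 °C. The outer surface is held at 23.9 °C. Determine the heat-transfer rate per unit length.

Resistance network (inner→outer):
  R'_aluminium = ln(0.0969/0.0832)/(2πk) = 0.1524/(2π·181) = 1.340×10^-4 m·K/W
  R'_ceramic fibre blanket = ln(0.147/0.0969)/(2πk) = 0.4168/(2π·0.0757) = 0.8762 m·K/W
ΣR = 1.340×10^-4 + 0.8762 = 0.8763 m·K/W
Q' = ΔT/ΣR = (200 °C − 23.9 °C)/0.8763 = 201 W/m

Q' = 201 W/m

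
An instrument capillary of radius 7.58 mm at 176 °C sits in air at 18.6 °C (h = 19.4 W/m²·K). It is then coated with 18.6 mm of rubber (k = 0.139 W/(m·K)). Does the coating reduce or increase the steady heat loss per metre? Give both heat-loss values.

reduces: 145 → 90.8 W/m

Critical radius for a cylinder: r_cr = k/h = 0.00716 m = 0.716 cm.
Outer radius after coating: r₂ = 0.00758 + 0.0186 = 0.02618 m.
Since r₁ ≥ r_cr, any added insulation reduces the heat loss.
Bare: R = 1/(2πr₁h) = 1.082 m·K/W; Q = 157.4/1.082 = 145 W/m.
Coated: R = R_cond + R_conv = 1.733 m·K/W; Q = 157.4/1.733 = 90.8 W/m.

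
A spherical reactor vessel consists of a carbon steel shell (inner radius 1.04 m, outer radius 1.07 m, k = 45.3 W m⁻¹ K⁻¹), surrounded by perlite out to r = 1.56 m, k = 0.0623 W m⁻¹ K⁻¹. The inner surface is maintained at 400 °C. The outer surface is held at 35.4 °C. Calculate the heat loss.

Q = 972 W

Treat each layer as a resistance in series:
  R_carbon steel = (1/1.04 − 1/1.07)/(4πk) = 0.02696/(4π·45.3) = 4.736×10^-5 K/W
  R_perlite = (1/1.07 − 1/1.56)/(4πk) = 0.2936/(4π·0.0623) = 0.3750 K/W
ΣR = 4.736×10^-5 + 0.3750 = 0.3750 K/W
Q = ΔT/ΣR = (400 °C − 35.4 °C)/0.3750 = 972 W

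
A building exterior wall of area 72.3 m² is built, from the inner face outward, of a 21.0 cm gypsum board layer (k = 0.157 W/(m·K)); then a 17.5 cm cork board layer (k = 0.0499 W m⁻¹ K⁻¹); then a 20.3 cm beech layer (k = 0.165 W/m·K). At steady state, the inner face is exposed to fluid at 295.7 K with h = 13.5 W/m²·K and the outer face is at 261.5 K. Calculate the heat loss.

Q = 402 W

Series thermal resistances, inner to outer:
  R_conv,in = 1/(hA) = 1/(13.5·72.3) = 0.001025 K/W
  R_gypsum board = L/(kA) = 0.210/(0.157·72.3) = 0.01850 K/W
  R_cork board = L/(kA) = 0.175/(0.0499·72.3) = 0.04851 K/W
  R_beech = L/(kA) = 0.203/(0.165·72.3) = 0.01702 K/W
ΣR = 0.001025 + 0.01850 + 0.04851 + 0.01702 = 0.08505 K/W
Q = ΔT/ΣR = (295.7 K − 261.5 K)/0.08505 = 402 W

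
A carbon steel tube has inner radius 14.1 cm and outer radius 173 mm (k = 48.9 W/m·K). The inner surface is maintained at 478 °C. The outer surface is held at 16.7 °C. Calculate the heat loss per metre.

Q' = 693 kW/m

Q' = 2πk·ΔT/ln(r₂/r₁) = 2π × 48.9 × 461.3 / ln(0.173/0.141) = 6.93×10^5 W/m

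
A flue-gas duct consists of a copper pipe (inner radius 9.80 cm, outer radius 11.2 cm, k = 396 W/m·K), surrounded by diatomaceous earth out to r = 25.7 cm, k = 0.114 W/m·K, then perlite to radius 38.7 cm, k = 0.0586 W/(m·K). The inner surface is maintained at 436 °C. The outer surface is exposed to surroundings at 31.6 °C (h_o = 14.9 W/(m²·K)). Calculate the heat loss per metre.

Q' = 176 W/m

Series thermal resistances, inner to outer:
  R'_copper = ln(0.112/0.0980)/(2πk) = 0.1335/(2π·396) = 5.367×10^-5 m·K/W
  R'_diatomaceous earth = ln(0.257/0.112)/(2πk) = 0.8306/(2π·0.114) = 1.160 m·K/W
  R'_perlite = ln(0.387/0.257)/(2πk) = 0.4093/(2π·0.0586) = 1.112 m·K/W
  R'_conv,out = 1/(2πr h) = 1/(2π·0.387·14.9) = 0.02760 m·K/W
ΣR = 5.367×10^-5 + 1.160 + 1.112 + 0.02760 = 2.300 m·K/W
Q' = ΔT/ΣR = (436 °C − 31.6 °C)/2.300 = 176 W/m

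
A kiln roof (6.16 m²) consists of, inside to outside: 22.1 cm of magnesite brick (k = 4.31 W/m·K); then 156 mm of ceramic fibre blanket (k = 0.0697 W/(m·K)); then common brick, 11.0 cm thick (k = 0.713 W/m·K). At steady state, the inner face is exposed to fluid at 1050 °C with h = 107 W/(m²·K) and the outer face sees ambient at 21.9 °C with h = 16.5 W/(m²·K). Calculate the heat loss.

Q = 2520 W

Treat each layer as a resistance in series:
  R_conv,in = 1/(hA) = 1/(107·6.16) = 0.001517 K/W
  R_magnesite brick = L/(kA) = 0.221/(4.31·6.16) = 0.008324 K/W
  R_ceramic fibre blanket = L/(kA) = 0.156/(0.0697·6.16) = 0.3633 K/W
  R_common brick = L/(kA) = 0.110/(0.713·6.16) = 0.02505 K/W
  R_conv,out = 1/(hA) = 1/(16.5·6.16) = 0.009839 K/W
ΣR = 0.001517 + 0.008324 + 0.3633 + 0.02505 + 0.009839 = 0.4080 K/W
Q = ΔT/ΣR = (1050 °C − 21.9 °C)/0.4080 = 2520 W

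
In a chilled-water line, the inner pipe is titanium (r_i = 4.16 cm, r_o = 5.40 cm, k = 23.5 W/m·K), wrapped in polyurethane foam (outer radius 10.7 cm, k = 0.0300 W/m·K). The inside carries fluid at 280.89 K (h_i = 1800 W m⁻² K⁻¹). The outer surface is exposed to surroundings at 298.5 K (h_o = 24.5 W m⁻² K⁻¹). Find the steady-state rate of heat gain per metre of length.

Series thermal resistances, inner to outer:
  R'_conv,in = 1/(2πr h) = 1/(2π·0.0416·1800) = 0.002125 m·K/W
  R'_titanium = ln(0.0540/0.0416)/(2πk) = 0.2609/(2π·23.5) = 0.001767 m·K/W
  R'_polyurethane foam = ln(0.107/0.0540)/(2πk) = 0.6838/(2π·0.0300) = 3.628 m·K/W
  R'_conv,out = 1/(2πr h) = 1/(2π·0.107·24.5) = 0.06071 m·K/W
ΣR = 0.002125 + 0.001767 + 3.628 + 0.06071 = 3.693 m·K/W
Q' = ΔT/ΣR = (280.89 K − 298.5 K)/3.693 = -4.77 W/m
(Negative Q' ⇒ heat flows inward; heat gain = 4.77 W/m.)

Q' = 4.77 W/m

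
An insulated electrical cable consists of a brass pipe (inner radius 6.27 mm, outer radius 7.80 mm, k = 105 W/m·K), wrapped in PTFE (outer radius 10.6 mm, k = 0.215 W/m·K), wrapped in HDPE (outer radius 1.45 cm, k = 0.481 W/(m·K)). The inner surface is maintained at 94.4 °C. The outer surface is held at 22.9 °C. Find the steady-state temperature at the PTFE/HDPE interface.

T = 45.3 °C

Series thermal resistances, inner to outer:
  R'_brass = ln(0.00780/0.00627)/(2πk) = 0.2183/(2π·105) = 3.310×10^-4 m·K/W
  R'_PTFE = ln(0.0106/0.00780)/(2πk) = 0.3067/(2π·0.215) = 0.2271 m·K/W
  R'_HDPE = ln(0.0145/0.0106)/(2πk) = 0.3133/(2π·0.481) = 0.1037 m·K/W
ΣR = 3.310×10^-4 + 0.2271 + 0.1037 = 0.3311 m·K/W
Q' = ΔT/ΣR = (94.4 °C − 22.9 °C)/0.3311 = 215.9 W/m
From the inner boundary to the PTFE/HDPE interface, ΣR_partial = 0.2274 m·K/W.
T_interface = T_in − Q'·ΣR_partial = 94.4 °C − (215.9)(0.2274) = 45.3 °C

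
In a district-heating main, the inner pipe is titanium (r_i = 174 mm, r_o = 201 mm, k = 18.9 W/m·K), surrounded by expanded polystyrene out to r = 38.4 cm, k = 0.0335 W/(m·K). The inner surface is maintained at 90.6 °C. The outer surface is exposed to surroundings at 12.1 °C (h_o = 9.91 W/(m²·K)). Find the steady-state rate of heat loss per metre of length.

Treat each layer as a resistance in series:
  R'_titanium = ln(0.201/0.174)/(2πk) = 0.1442/(2π·18.9) = 0.001215 m·K/W
  R'_expanded polystyrene = ln(0.384/0.201)/(2πk) = 0.6473/(2π·0.0335) = 3.075 m·K/W
  R'_conv,out = 1/(2πr h) = 1/(2π·0.384·9.91) = 0.04182 m·K/W
ΣR = 0.001215 + 3.075 + 0.04182 = 3.118 m·K/W
Q' = ΔT/ΣR = (90.6 °C − 12.1 °C)/3.118 = 25.2 W/m

Q' = 25.2 W/m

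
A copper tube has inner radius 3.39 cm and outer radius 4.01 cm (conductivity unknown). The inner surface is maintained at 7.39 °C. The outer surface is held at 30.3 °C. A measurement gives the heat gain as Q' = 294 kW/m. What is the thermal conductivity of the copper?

k = 343 W/m·K

ΣR = ΔT/Q' = |7.39 − 30.3|/2.94×10^5 = 7.793×10^-5 m·K/W
ln(r₂/r₁)/(2πk) = 7.793×10^-5 ⇒ k = 0.1680/(2π·7.793×10^-5) = 343 W/m·K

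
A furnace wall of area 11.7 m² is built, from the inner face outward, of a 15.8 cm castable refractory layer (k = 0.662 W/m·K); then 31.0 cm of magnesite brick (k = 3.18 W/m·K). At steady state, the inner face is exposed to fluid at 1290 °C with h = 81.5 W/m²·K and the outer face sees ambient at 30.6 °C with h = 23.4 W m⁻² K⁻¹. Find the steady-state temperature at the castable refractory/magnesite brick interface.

Resistance network (inner→outer):
  R_conv,in = 1/(hA) = 1/(81.5·11.7) = 0.001049 K/W
  R_castable refractory = L/(kA) = 0.158/(0.662·11.7) = 0.02040 K/W
  R_magnesite brick = L/(kA) = 0.310/(3.18·11.7) = 0.008332 K/W
  R_conv,out = 1/(hA) = 1/(23.4·11.7) = 0.003653 K/W
ΣR = 0.001049 + 0.02040 + 0.008332 + 0.003653 = 0.03343 K/W
Q = ΔT/ΣR = (1290 °C − 30.6 °C)/0.03343 = 37670 W
From the inner boundary to the castable refractory/magnesite brick interface, ΣR_partial = 0.02145 K/W.
T_interface = T_in − Q·ΣR_partial = 1290 °C − (37670)(0.02145) = 482 °C

T = 482 °C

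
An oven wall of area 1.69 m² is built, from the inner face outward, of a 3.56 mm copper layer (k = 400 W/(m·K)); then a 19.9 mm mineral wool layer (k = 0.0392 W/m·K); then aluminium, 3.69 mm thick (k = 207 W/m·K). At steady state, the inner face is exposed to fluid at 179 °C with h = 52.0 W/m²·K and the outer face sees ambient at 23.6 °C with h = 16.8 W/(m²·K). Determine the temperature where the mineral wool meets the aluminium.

T = 39.4 °C

Resistance network (inner→outer):
  R_conv,in = 1/(hA) = 1/(52.0·1.69) = 0.01138 K/W
  R_copper = L/(kA) = 0.00356/(400·1.69) = 5.266×10^-6 K/W
  R_mineral wool = L/(kA) = 0.0199/(0.0392·1.69) = 0.3004 K/W
  R_aluminium = L/(kA) = 0.00369/(207·1.69) = 1.055×10^-5 K/W
  R_conv,out = 1/(hA) = 1/(16.8·1.69) = 0.03522 K/W
ΣR = 0.01138 + 5.266×10^-6 + 0.3004 + 1.055×10^-5 + 0.03522 = 0.3470 K/W
Q = ΔT/ΣR = (179 °C − 23.6 °C)/0.3470 = 447.8 W
From the inner boundary to the mineral wool/aluminium interface, ΣR_partial = 0.3118 K/W.
T_interface = T_in − Q·ΣR_partial = 179 °C − (447.8)(0.3118) = 39.4 °C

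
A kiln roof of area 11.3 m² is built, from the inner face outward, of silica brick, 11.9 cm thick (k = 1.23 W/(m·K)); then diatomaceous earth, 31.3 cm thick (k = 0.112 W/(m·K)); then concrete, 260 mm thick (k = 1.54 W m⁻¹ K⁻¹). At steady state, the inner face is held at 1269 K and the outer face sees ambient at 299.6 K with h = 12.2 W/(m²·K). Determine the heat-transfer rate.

Q = 3.49 kW

Series thermal resistances, inner to outer:
  R_silica brick = L/(kA) = 0.119/(1.23·11.3) = 0.008562 K/W
  R_diatomaceous earth = L/(kA) = 0.313/(0.112·11.3) = 0.2473 K/W
  R_concrete = L/(kA) = 0.260/(1.54·11.3) = 0.01494 K/W
  R_conv,out = 1/(hA) = 1/(12.2·11.3) = 0.007254 K/W
ΣR = 0.008562 + 0.2473 + 0.01494 + 0.007254 = 0.2781 K/W
Q = ΔT/ΣR = (1269 K − 299.6 K)/0.2781 = 3490 W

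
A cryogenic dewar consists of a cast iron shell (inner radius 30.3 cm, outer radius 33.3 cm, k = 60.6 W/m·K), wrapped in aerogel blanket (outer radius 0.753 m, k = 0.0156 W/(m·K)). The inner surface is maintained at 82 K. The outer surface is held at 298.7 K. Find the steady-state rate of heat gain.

Q = 25.4 W

Series thermal resistances, inner to outer:
  R_cast iron = (1/0.303 − 1/0.333)/(4πk) = 0.2973/(4π·60.6) = 3.904×10^-4 K/W
  R_aerogel blanket = (1/0.333 − 1/0.753)/(4πk) = 1.675/(4π·0.0156) = 8.544 K/W
ΣR = 3.904×10^-4 + 8.544 = 8.544 K/W
Q = ΔT/ΣR = (82 K − 298.7 K)/8.544 = -25.4 W
(Negative Q ⇒ heat flows inward; heat gain = 25.4 W.)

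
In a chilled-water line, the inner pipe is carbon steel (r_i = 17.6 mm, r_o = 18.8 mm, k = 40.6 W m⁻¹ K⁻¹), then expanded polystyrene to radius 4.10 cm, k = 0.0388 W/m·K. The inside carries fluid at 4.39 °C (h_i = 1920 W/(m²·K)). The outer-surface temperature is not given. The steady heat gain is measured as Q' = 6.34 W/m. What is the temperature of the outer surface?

Series resistances:
  R'_conv,in = 1/(2πr h) = 1/(2π·0.0176·1920) = 0.004710 m·K/W
  R'_carbon steel = ln(0.0188/0.0176)/(2πk) = 0.06596/(2π·40.6) = 2.586×10^-4 m·K/W
  R'_expanded polystyrene = ln(0.0410/0.0188)/(2πk) = 0.7797/(2π·0.0388) = 3.198 m·K/W
ΣR = 3.203 m·K/W
ΔT = Q'·ΣR = 6.34 × 3.203 = 20.31 K
Heat flows inward, so T_out = T_in + ΔT = 4.39 + 20.31 = 24.7 °C

T_out = 24.7 °C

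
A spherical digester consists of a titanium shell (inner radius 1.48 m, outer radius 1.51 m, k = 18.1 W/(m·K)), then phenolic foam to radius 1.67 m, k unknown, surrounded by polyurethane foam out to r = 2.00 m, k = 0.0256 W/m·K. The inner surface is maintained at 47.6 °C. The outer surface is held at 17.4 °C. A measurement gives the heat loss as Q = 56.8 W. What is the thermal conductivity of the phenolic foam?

ΣR = ΔT/Q = |47.6 − 17.4|/56.8 = 0.5317 K/W
Known resistances:
  R_titanium = (1/1.48 − 1/1.51)/(4πk) = 0.01342/(4π·18.1) = 5.902×10^-5 K/W
  R_polyurethane foam = (1/1.67 − 1/2.00)/(4πk) = 0.09880/(4π·0.0256) = 0.3071 K/W
R_phenolic foam = ΣR − ΣR_known = 0.5317 − 0.3072 = 0.2245 K/W
(1/r₁−1/r₂)/(4πk) = 0.2245 ⇒ k = 0.06345/(4π·0.2245) = 0.0225 W/m·K

k = 0.0225 W/m·K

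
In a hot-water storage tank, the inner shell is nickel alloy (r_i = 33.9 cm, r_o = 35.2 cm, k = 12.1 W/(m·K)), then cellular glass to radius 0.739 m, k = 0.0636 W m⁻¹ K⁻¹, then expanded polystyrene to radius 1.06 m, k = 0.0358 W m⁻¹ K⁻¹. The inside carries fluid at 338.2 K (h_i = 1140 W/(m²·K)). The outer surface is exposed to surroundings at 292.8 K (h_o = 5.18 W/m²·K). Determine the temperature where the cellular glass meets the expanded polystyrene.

Resistance network (inner→outer):
  R_conv,in = 1/(4πr²h) = 1/(4π·0.339²·1140) = 6.074×10^-4 K/W
  R_nickel alloy = (1/0.339 − 1/0.352)/(4πk) = 0.1089/(4π·12.1) = 7.165×10^-4 K/W
  R_cellular glass = (1/0.352 − 1/0.739)/(4πk) = 1.488/(4π·0.0636) = 1.861 K/W
  R_expanded polystyrene = (1/0.739 − 1/1.06)/(4πk) = 0.4098/(4π·0.0358) = 0.9109 K/W
  R_conv,out = 1/(4πr²h) = 1/(4π·1.06²·5.18) = 0.01367 K/W
ΣR = 6.074×10^-4 + 7.165×10^-4 + 1.861 + 0.9109 + 0.01367 = 2.787 K/W
Q = ΔT/ΣR = (338.2 K − 292.8 K)/2.787 = 16.29 W
From the inner boundary to the cellular glass/expanded polystyrene interface, ΣR_partial = 1.862 K/W.
T_interface = T_in − Q·ΣR_partial = 338.2 K − (16.29)(1.862) = 307.9 K

T = 307.9 K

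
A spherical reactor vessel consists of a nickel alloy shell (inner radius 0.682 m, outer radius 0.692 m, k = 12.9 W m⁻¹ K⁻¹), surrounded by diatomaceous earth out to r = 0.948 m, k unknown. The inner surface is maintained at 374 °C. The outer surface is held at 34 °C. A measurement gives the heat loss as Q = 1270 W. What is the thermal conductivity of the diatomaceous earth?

k = 0.116 W/m·K

ΣR = ΔT/Q = |374 − 34|/1270 = 0.2677 K/W
Known resistances:
  R_nickel alloy = (1/0.682 − 1/0.692)/(4πk) = 0.02119/(4π·12.9) = 1.307×10^-4 K/W
R_diatomaceous earth = ΣR − ΣR_known = 0.2677 − 1.307×10^-4 = 0.2676 K/W
(1/r₁−1/r₂)/(4πk) = 0.2676 ⇒ k = 0.3902/(4π·0.2676) = 0.116 W/m·K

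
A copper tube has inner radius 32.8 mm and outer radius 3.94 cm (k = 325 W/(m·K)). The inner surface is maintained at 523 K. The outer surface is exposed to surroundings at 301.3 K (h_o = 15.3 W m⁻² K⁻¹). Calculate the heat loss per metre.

Q' = 839 W/m

Resistance network (inner→outer):
  R'_copper = ln(0.0394/0.0328)/(2πk) = 0.1833/(2π·325) = 8.978×10^-5 m·K/W
  R'_conv,out = 1/(2πr h) = 1/(2π·0.0394·15.3) = 0.2640 m·K/W
ΣR = 8.978×10^-5 + 0.2640 = 0.2641 m·K/W
Q' = ΔT/ΣR = (523 K − 301.3 K)/0.2641 = 839 W/m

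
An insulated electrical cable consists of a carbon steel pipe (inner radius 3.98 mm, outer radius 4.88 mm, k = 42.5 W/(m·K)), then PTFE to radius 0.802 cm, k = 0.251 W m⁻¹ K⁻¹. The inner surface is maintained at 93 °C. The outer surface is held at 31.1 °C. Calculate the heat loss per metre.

Q' = 196 W/m

Series thermal resistances, inner to outer:
  R'_carbon steel = ln(0.00488/0.00398)/(2πk) = 0.2039/(2π·42.5) = 7.634×10^-4 m·K/W
  R'_PTFE = ln(0.00802/0.00488)/(2πk) = 0.4968/(2π·0.251) = 0.3150 m·K/W
ΣR = 7.634×10^-4 + 0.3150 = 0.3158 m·K/W
Q' = ΔT/ΣR = (93 °C − 31.1 °C)/0.3158 = 196 W/m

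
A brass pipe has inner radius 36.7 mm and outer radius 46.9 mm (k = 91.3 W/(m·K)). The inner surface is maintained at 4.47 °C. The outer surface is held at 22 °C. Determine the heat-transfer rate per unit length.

Q' = 2πk·ΔT/ln(r₂/r₁) = 2π × 91.3 × 17.53 / ln(0.0469/0.0367) = 41000 W/m

Q' = 41000 W/m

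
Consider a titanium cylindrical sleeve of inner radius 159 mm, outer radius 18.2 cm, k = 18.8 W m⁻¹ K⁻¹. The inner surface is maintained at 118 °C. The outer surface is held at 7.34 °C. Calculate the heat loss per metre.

Q' = 96800 W/m

Q' = 2πk·ΔT/ln(r₂/r₁) = 2π × 18.8 × 110.66 / ln(0.182/0.159) = 96800 W/m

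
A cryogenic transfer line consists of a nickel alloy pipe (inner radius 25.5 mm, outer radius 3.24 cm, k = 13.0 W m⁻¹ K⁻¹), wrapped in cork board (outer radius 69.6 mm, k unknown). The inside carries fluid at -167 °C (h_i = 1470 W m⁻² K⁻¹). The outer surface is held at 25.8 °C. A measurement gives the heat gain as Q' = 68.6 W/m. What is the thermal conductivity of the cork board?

k = 0.0434 W/m·K

ΣR = ΔT/Q' = |-167 − 25.8|/68.6 = 2.810 m·K/W
Known resistances:
  R'_conv,in = 1/(2πr h) = 1/(2π·0.0255·1470) = 0.004246 m·K/W
  R'_nickel alloy = ln(0.0324/0.0255)/(2πk) = 0.2395/(2π·13.0) = 0.002932 m·K/W
R_cork board = ΣR − ΣR_known = 2.810 − 0.007178 = 2.803 m·K/W
ln(r₂/r₁)/(2πk) = 2.803 ⇒ k = 0.7646/(2π·2.803) = 0.0434 W/m·K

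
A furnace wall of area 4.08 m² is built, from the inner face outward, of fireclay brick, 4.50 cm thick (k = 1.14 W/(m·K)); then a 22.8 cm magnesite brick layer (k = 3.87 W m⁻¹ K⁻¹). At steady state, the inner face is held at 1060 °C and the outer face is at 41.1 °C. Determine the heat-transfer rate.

Q = 42.3 kW

Resistance network (inner→outer):
  R_fireclay brick = L/(kA) = 0.0450/(1.14·4.08) = 0.009675 K/W
  R_magnesite brick = L/(kA) = 0.228/(3.87·4.08) = 0.01444 K/W
ΣR = 0.009675 + 0.01444 = 0.02411 K/W
Q = ΔT/ΣR = (1060 °C − 41.1 °C)/0.02411 = 42300 W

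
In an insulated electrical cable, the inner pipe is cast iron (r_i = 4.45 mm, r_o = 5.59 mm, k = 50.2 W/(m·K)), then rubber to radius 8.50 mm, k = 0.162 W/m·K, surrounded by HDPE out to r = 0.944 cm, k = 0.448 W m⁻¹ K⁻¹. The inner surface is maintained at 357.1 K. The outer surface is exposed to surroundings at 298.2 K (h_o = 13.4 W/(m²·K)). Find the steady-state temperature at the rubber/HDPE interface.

Resistance network (inner→outer):
  R'_cast iron = ln(0.00559/0.00445)/(2πk) = 0.2281/(2π·50.2) = 7.231×10^-4 m·K/W
  R'_rubber = ln(0.00850/0.00559)/(2πk) = 0.4191/(2π·0.162) = 0.4117 m·K/W
  R'_HDPE = ln(0.00944/0.00850)/(2πk) = 0.1049/(2π·0.448) = 0.03726 m·K/W
  R'_conv,out = 1/(2πr h) = 1/(2π·0.00944·13.4) = 1.258 m·K/W
ΣR = 7.231×10^-4 + 0.4117 + 0.03726 + 1.258 = 1.708 m·K/W
Q' = ΔT/ΣR = (357.1 K − 298.2 K)/1.708 = 34.48 W/m
From the inner boundary to the rubber/HDPE interface, ΣR_partial = 0.4124 m·K/W.
T_interface = T_in − Q'·ΣR_partial = 357.1 K − (34.48)(0.4124) = 342.9 K

T = 342.9 K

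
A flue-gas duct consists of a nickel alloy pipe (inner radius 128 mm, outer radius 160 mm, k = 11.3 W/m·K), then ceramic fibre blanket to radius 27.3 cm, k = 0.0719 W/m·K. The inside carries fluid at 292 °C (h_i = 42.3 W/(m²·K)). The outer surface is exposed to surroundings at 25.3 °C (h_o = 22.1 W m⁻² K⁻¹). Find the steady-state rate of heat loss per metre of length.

Resistance network (inner→outer):
  R'_conv,in = 1/(2πr h) = 1/(2π·0.128·42.3) = 0.02939 m·K/W
  R'_nickel alloy = ln(0.160/0.128)/(2πk) = 0.2231/(2π·11.3) = 0.003143 m·K/W
  R'_ceramic fibre blanket = ln(0.273/0.160)/(2πk) = 0.5343/(2π·0.0719) = 1.183 m·K/W
  R'_conv,out = 1/(2πr h) = 1/(2π·0.273·22.1) = 0.02638 m·K/W
ΣR = 0.02939 + 0.003143 + 1.183 + 0.02638 = 1.242 m·K/W
Q' = ΔT/ΣR = (292 °C − 25.3 °C)/1.242 = 215 W/m

Q' = 215 W/m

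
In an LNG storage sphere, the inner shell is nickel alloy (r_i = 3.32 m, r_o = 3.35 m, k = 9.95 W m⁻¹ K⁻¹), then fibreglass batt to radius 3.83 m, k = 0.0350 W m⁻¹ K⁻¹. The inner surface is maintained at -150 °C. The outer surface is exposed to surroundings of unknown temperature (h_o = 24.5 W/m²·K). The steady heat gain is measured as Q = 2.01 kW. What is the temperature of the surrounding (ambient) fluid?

T_out = 21.5 °C

Series resistances:
  R_nickel alloy = (1/3.32 − 1/3.35)/(4πk) = 0.002697/(4π·9.95) = 2.157×10^-5 K/W
  R_fibreglass batt = (1/3.35 − 1/3.83)/(4πk) = 0.03741/(4π·0.0350) = 0.08506 K/W
  R_conv,out = 1/(4πr²h) = 1/(4π·3.83²·24.5) = 2.214×10^-4 K/W
ΣR = 0.08530 K/W
ΔT = Q·ΣR = 2010 × 0.08530 = 171.5 K
Heat flows inward, so T_out = T_in + ΔT = -150 + 171.5 = 21.5 °C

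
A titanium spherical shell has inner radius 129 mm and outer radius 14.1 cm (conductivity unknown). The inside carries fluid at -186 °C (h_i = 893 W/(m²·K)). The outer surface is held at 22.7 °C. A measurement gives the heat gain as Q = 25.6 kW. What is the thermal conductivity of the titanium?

ΣR = ΔT/Q = |-186 − 22.7|/25600 = 0.008152 K/W
Known resistances:
  R_conv,in = 1/(4πr²h) = 1/(4π·0.129²·893) = 0.005355 K/W
R_titanium = ΣR − ΣR_known = 0.008152 − 0.005355 = 0.002797 K/W
(1/r₁−1/r₂)/(4πk) = 0.002797 ⇒ k = 0.6597/(4π·0.002797) = 18.8 W/m·K

k = 18.8 W/m·K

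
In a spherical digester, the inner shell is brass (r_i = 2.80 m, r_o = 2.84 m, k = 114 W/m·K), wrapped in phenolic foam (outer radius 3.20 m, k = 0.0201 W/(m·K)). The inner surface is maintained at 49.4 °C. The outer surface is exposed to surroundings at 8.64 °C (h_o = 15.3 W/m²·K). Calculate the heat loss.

Q = 259 W

Resistance network (inner→outer):
  R_brass = (1/2.80 − 1/2.84)/(4πk) = 0.005030/(4π·114) = 3.511×10^-6 K/W
  R_phenolic foam = (1/2.84 − 1/3.20)/(4πk) = 0.03961/(4π·0.0201) = 0.1568 K/W
  R_conv,out = 1/(4πr²h) = 1/(4π·3.20²·15.3) = 5.079×10^-4 K/W
ΣR = 3.511×10^-6 + 0.1568 + 5.079×10^-4 = 0.1573 K/W
Q = ΔT/ΣR = (49.4 °C − 8.64 °C)/0.1573 = 259 W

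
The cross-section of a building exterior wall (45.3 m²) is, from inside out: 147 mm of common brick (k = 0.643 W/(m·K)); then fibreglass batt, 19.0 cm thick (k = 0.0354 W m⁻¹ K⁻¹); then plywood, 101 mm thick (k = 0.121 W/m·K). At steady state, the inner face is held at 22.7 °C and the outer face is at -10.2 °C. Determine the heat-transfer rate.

Q = 232 W

Resistance network (inner→outer):
  R_common brick = L/(kA) = 0.147/(0.643·45.3) = 0.005047 K/W
  R_fibreglass batt = L/(kA) = 0.190/(0.0354·45.3) = 0.1185 K/W
  R_plywood = L/(kA) = 0.101/(0.121·45.3) = 0.01843 K/W
ΣR = 0.005047 + 0.1185 + 0.01843 = 0.1420 K/W
Q = ΔT/ΣR = (22.7 °C − -10.2 °C)/0.1420 = 232 W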